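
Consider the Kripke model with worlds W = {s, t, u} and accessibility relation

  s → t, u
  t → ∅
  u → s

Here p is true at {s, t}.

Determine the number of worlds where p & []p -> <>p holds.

s: p & []p is F, <>p is T. ✓
t: p & []p is T, <>p is F. ✗
u: p & []p is F, <>p is T. ✓
Satisfying worlds: {s, u}.

2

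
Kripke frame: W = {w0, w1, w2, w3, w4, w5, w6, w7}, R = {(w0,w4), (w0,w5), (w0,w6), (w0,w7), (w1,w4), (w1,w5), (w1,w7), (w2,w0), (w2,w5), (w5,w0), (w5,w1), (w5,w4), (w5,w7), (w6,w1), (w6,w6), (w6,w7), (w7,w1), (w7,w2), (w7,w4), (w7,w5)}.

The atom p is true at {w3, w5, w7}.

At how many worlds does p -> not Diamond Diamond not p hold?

6

w0: p is F, not Diamond Diamond not p is F. ✓
w1: p is F, not Diamond Diamond not p is F. ✓
w2: p is F, not Diamond Diamond not p is F. ✓
w3: p is T, not Diamond Diamond not p is T. ✓
w4: p is F, not Diamond Diamond not p is T. ✓
w5: p is T, not Diamond Diamond not p is F. ✗
w6: p is F, not Diamond Diamond not p is F. ✓
w7: p is T, not Diamond Diamond not p is F. ✗
Satisfying worlds: {w0, w1, w2, w3, w4, w6}.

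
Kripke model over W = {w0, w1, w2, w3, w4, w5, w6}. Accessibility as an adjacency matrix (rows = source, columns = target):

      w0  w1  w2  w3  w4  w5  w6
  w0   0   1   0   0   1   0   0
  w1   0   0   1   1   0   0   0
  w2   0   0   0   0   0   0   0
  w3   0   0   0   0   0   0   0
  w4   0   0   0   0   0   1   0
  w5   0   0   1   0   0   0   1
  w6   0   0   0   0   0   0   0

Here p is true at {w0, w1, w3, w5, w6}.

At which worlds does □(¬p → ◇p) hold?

{w0, w2, w3, w4, w6}

w0: successors {w1, w4}; ¬p → ◇p there: w1:T, w4:T. ✓
w1: successors {w2, w3}; ¬p → ◇p there: w2:F, w3:T. ✗
w2: no successors, so □(¬p → ◇p) holds vacuously. ✓
w3: no successors, so □(¬p → ◇p) holds vacuously. ✓
w4: successors {w5}; ¬p → ◇p there: w5:T. ✓
w5: successors {w2, w6}; ¬p → ◇p there: w2:F, w6:T. ✗
w6: no successors, so □(¬p → ◇p) holds vacuously. ✓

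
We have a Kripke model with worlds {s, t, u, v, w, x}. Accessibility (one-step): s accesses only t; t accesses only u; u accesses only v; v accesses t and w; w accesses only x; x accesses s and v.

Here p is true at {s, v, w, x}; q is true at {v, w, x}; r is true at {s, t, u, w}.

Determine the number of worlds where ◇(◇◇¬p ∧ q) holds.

s: successors {t}; ◇◇¬p ∧ q there: t:F. ✗
t: successors {u}; ◇◇¬p ∧ q there: u:F. ✗
u: successors {v}; ◇◇¬p ∧ q there: v:T. ✓
v: successors {t, w}; ◇◇¬p ∧ q there: t:F, w:F. ✗
w: successors {x}; ◇◇¬p ∧ q there: x:T. ✓
x: successors {s, v}; ◇◇¬p ∧ q there: s:F, v:T. ✓
Satisfying worlds: {u, w, x}.

3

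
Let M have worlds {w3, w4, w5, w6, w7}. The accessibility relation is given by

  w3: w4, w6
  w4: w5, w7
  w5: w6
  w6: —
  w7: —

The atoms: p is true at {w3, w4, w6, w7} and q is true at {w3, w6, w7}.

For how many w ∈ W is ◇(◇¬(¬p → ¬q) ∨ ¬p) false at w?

4

w3: successors {w4, w6}; ◇¬(¬p → ¬q) ∨ ¬p there: w4:F, w6:F. ✗
w4: successors {w5, w7}; ◇¬(¬p → ¬q) ∨ ¬p there: w5:T, w7:F. ✓
w5: successors {w6}; ◇¬(¬p → ¬q) ∨ ¬p there: w6:F. ✗
w6: no successors, so ◇(◇¬(¬p → ¬q) ∨ ¬p) fails. ✗
w7: no successors, so ◇(◇¬(¬p → ¬q) ∨ ¬p) fails. ✗
Satisfying worlds: {w4}.
So ◇(◇¬(¬p → ¬q) ∨ ¬p) fails at the other 4 worlds.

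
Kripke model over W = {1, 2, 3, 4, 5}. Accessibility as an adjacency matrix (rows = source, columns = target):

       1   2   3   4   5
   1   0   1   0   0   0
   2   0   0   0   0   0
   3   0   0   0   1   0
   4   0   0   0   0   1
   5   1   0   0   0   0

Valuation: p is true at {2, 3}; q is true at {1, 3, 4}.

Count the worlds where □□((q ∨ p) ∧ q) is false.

1: successors {2}; □((q ∨ p) ∧ q) there: 2:T. ✓
2: no successors, so □□((q ∨ p) ∧ q) holds vacuously. ✓
3: successors {4}; □((q ∨ p) ∧ q) there: 4:F. ✗
4: successors {5}; □((q ∨ p) ∧ q) there: 5:T. ✓
5: successors {1}; □((q ∨ p) ∧ q) there: 1:F. ✗
Satisfying worlds: {1, 2, 4}.
So □□((q ∨ p) ∧ q) fails at the other 2 worlds.

2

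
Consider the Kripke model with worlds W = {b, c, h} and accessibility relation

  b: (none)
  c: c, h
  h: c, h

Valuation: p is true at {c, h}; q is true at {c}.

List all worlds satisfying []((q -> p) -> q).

b: no successors, so []((q -> p) -> q) holds vacuously. ✓
c: successors {c, h}; (q -> p) -> q there: c:T, h:F. ✗
h: successors {c, h}; (q -> p) -> q there: c:T, h:F. ✗

{b}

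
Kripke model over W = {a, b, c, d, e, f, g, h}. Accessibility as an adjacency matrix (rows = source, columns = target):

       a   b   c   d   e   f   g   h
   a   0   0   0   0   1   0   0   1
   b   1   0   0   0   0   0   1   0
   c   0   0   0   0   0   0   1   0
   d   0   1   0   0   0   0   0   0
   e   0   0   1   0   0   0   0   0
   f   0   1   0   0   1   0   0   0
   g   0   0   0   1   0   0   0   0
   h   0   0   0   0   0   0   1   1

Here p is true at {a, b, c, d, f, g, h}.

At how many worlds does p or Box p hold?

8

a: p is T, Box p is F. ✓
b: p is T, Box p is T. ✓
c: p is T, Box p is T. ✓
d: p is T, Box p is T. ✓
e: p is F, Box p is T. ✓
f: p is T, Box p is F. ✓
g: p is T, Box p is T. ✓
h: p is T, Box p is T. ✓
Satisfying worlds: {a, b, c, d, e, f, g, h}.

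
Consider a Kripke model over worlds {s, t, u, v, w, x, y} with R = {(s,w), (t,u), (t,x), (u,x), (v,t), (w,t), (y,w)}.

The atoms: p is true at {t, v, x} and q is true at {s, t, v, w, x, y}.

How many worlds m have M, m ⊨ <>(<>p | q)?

6

s: successors {w}; <>p | q there: w:T. ✓
t: successors {u, x}; <>p | q there: u:T, x:T. ✓
u: successors {x}; <>p | q there: x:T. ✓
v: successors {t}; <>p | q there: t:T. ✓
w: successors {t}; <>p | q there: t:T. ✓
x: no successors, so <>(<>p | q) fails. ✗
y: successors {w}; <>p | q there: w:T. ✓
Satisfying worlds: {s, t, u, v, w, y}.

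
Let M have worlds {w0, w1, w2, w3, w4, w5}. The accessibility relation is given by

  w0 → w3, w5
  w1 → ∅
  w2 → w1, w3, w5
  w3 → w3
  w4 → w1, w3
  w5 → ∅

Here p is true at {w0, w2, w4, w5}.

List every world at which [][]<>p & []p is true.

{w1, w5}

w0: [][]<>p is F, []p is F. ✗
w1: [][]<>p is T, []p is T. ✓
w2: [][]<>p is F, []p is F. ✗
w3: [][]<>p is F, []p is F. ✗
w4: [][]<>p is F, []p is F. ✗
w5: [][]<>p is T, []p is T. ✓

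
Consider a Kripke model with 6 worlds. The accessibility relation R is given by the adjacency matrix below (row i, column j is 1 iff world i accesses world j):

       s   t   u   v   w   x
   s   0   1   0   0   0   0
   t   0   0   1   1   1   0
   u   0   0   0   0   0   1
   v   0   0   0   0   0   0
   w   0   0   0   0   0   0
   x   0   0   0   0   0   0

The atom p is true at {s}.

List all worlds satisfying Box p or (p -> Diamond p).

s: Box p is F, p -> Diamond p is F. ✗
t: Box p is F, p -> Diamond p is T. ✓
u: Box p is F, p -> Diamond p is T. ✓
v: Box p is T, p -> Diamond p is T. ✓
w: Box p is T, p -> Diamond p is T. ✓
x: Box p is T, p -> Diamond p is T. ✓

{t, u, v, w, x}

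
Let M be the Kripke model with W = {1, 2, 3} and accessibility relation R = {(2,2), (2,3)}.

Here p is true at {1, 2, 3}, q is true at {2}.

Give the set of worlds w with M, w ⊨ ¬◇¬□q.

{1, 3}

1: ◇¬□q is F. ✓
2: ◇¬□q is T. ✗
3: ◇¬□q is F. ✓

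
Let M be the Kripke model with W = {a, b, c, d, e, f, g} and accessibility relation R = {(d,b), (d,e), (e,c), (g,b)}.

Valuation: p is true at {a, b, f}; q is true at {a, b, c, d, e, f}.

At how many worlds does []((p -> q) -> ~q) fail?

3

a: no successors, so []((p -> q) -> ~q) holds vacuously. ✓
b: no successors, so []((p -> q) -> ~q) holds vacuously. ✓
c: no successors, so []((p -> q) -> ~q) holds vacuously. ✓
d: successors {b, e}; (p -> q) -> ~q there: b:F, e:F. ✗
e: successors {c}; (p -> q) -> ~q there: c:F. ✗
f: no successors, so []((p -> q) -> ~q) holds vacuously. ✓
g: successors {b}; (p -> q) -> ~q there: b:F. ✗
Satisfying worlds: {a, b, c, f}.
So []((p -> q) -> ~q) fails at the other 3 worlds.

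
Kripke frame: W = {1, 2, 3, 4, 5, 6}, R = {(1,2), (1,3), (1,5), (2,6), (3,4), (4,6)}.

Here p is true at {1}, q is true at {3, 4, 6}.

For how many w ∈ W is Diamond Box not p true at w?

1: successors {2, 3, 5}; Box not p there: 2:T, 3:T, 5:T. ✓
2: successors {6}; Box not p there: 6:T. ✓
3: successors {4}; Box not p there: 4:T. ✓
4: successors {6}; Box not p there: 6:T. ✓
5: no successors, so Diamond Box not p fails. ✗
6: no successors, so Diamond Box not p fails. ✗
Satisfying worlds: {1, 2, 3, 4}.

4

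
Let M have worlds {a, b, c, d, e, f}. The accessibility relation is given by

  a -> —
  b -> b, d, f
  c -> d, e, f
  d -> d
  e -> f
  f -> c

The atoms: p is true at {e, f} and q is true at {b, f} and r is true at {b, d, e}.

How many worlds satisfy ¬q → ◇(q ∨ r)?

a: ¬q is T, ◇(q ∨ r) is F. ✗
b: ¬q is F, ◇(q ∨ r) is T. ✓
c: ¬q is T, ◇(q ∨ r) is T. ✓
d: ¬q is T, ◇(q ∨ r) is T. ✓
e: ¬q is T, ◇(q ∨ r) is T. ✓
f: ¬q is F, ◇(q ∨ r) is F. ✓
Satisfying worlds: {b, c, d, e, f}.

5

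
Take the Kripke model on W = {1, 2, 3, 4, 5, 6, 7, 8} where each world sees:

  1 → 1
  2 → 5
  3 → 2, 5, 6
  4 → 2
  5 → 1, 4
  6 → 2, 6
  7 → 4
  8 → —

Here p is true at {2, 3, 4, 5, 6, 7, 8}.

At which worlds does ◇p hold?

{2, 3, 4, 5, 6, 7}

1: successors {1}; p there: 1:F. ✗
2: successors {5}; p there: 5:T. ✓
3: successors {2, 5, 6}; p there: 2:T, 5:T, 6:T. ✓
4: successors {2}; p there: 2:T. ✓
5: successors {1, 4}; p there: 1:F, 4:T. ✓
6: successors {2, 6}; p there: 2:T, 6:T. ✓
7: successors {4}; p there: 4:T. ✓
8: no successors, so ◇p fails. ✗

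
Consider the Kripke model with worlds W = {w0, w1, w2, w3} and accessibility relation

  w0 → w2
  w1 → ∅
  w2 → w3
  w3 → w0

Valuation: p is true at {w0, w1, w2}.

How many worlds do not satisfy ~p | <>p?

2

w0: ~p is F, <>p is T. ✓
w1: ~p is F, <>p is F. ✗
w2: ~p is F, <>p is F. ✗
w3: ~p is T, <>p is T. ✓
Satisfying worlds: {w0, w3}.
So ~p | <>p fails at the other 2 worlds.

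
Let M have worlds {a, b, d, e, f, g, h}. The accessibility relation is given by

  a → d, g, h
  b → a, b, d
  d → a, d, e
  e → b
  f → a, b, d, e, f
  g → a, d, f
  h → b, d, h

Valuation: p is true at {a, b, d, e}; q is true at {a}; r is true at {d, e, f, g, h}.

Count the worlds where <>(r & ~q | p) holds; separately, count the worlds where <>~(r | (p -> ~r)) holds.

For <>(r & ~q | p):
a: successors {d, g, h}; r & ~q | p there: d:T, g:T, h:T. ✓
b: successors {a, b, d}; r & ~q | p there: a:T, b:T, d:T. ✓
d: successors {a, d, e}; r & ~q | p there: a:T, d:T, e:T. ✓
e: successors {b}; r & ~q | p there: b:T. ✓
f: successors {a, b, d, e, f}; r & ~q | p there: a:T, b:T, d:T, e:T, f:T. ✓
g: successors {a, d, f}; r & ~q | p there: a:T, d:T, f:T. ✓
h: successors {b, d, h}; r & ~q | p there: b:T, d:T, h:T. ✓
— 7 worlds.
For <>~(r | (p -> ~r)):
a: successors {d, g, h}; ~(r | (p -> ~r)) there: d:F, g:F, h:F. ✗
b: successors {a, b, d}; ~(r | (p -> ~r)) there: a:F, b:F, d:F. ✗
d: successors {a, d, e}; ~(r | (p -> ~r)) there: a:F, d:F, e:F. ✗
e: successors {b}; ~(r | (p -> ~r)) there: b:F. ✗
f: successors {a, b, d, e, f}; ~(r | (p -> ~r)) there: a:F, b:F, d:F, e:F, f:F. ✗
g: successors {a, d, f}; ~(r | (p -> ~r)) there: a:F, d:F, f:F. ✗
h: successors {b, d, h}; ~(r | (p -> ~r)) there: b:F, d:F, h:F. ✗
— 0 worlds.

7 and 0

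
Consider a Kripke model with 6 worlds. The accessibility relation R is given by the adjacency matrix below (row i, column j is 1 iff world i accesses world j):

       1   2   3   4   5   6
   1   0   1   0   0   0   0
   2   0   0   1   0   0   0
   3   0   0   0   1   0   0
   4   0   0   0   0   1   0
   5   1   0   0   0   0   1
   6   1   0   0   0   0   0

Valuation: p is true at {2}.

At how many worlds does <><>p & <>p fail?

6

1: <><>p is F, <>p is T. ✗
2: <><>p is F, <>p is F. ✗
3: <><>p is F, <>p is F. ✗
4: <><>p is F, <>p is F. ✗
5: <><>p is T, <>p is F. ✗
6: <><>p is T, <>p is F. ✗
Satisfying worlds: ∅.
So <><>p & <>p fails at the other 6 worlds.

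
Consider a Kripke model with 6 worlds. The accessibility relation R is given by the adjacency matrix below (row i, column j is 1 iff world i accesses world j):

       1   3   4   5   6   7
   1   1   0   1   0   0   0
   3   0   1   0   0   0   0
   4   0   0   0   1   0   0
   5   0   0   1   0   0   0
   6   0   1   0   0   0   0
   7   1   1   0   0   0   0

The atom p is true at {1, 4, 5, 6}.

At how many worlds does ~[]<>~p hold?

4

1: []<>~p is F. ✓
3: []<>~p is T. ✗
4: []<>~p is F. ✓
5: []<>~p is F. ✓
6: []<>~p is T. ✗
7: []<>~p is F. ✓
Satisfying worlds: {1, 4, 5, 7}.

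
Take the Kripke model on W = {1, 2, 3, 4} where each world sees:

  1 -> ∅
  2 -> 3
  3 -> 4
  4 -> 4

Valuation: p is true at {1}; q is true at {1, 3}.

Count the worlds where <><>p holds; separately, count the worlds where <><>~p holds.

For <><>p:
1: no successors, so <><>p fails. ✗
2: successors {3}; <>p there: 3:F. ✗
3: successors {4}; <>p there: 4:F. ✗
4: successors {4}; <>p there: 4:F. ✗
— 0 worlds.
For <><>~p:
1: no successors, so <><>~p fails. ✗
2: successors {3}; <>~p there: 3:T. ✓
3: successors {4}; <>~p there: 4:T. ✓
4: successors {4}; <>~p there: 4:T. ✓
— 3 worlds.

0 and 3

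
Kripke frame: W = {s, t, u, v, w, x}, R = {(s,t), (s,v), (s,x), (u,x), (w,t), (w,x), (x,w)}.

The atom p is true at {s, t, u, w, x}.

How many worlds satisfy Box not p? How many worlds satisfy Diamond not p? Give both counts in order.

For Box not p:
s: successors {t, v, x}; not p there: t:F, v:T, x:F. ✗
t: no successors, so Box not p holds vacuously. ✓
u: successors {x}; not p there: x:F. ✗
v: no successors, so Box not p holds vacuously. ✓
w: successors {t, x}; not p there: t:F, x:F. ✗
x: successors {w}; not p there: w:F. ✗
— 2 worlds.
For Diamond not p:
s: successors {t, v, x}; not p there: t:F, v:T, x:F. ✓
t: no successors, so Diamond not p fails. ✗
u: successors {x}; not p there: x:F. ✗
v: no successors, so Diamond not p fails. ✗
w: successors {t, x}; not p there: t:F, x:F. ✗
x: successors {w}; not p there: w:F. ✗
— 1 world.

2 and 1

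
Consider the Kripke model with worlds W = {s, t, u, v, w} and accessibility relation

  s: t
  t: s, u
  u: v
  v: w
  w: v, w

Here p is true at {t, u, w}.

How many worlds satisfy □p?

s: successors {t}; p there: t:T. ✓
t: successors {s, u}; p there: s:F, u:T. ✗
u: successors {v}; p there: v:F. ✗
v: successors {w}; p there: w:T. ✓
w: successors {v, w}; p there: v:F, w:T. ✗
Satisfying worlds: {s, v}.

2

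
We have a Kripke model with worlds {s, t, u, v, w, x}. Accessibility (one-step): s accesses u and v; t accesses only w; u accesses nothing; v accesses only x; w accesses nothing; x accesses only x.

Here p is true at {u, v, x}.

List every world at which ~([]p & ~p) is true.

{t, u, v, x}

s: []p & ~p is T. ✗
t: []p & ~p is F. ✓
u: []p & ~p is F. ✓
v: []p & ~p is F. ✓
w: []p & ~p is T. ✗
x: []p & ~p is F. ✓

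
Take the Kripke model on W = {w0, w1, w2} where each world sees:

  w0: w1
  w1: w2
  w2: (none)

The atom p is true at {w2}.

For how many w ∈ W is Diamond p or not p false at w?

w0: Diamond p is F, not p is T. ✓
w1: Diamond p is T, not p is T. ✓
w2: Diamond p is F, not p is F. ✗
Satisfying worlds: {w0, w1}.
So Diamond p or not p fails at the other 1 world.

1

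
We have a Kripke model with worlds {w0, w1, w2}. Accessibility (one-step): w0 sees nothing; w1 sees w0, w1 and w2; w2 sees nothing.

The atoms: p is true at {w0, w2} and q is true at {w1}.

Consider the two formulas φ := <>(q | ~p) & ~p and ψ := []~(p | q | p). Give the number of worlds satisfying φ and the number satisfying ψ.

For <>(q | ~p) & ~p:
w0: <>(q | ~p) is F, ~p is F. ✗
w1: <>(q | ~p) is T, ~p is T. ✓
w2: <>(q | ~p) is F, ~p is F. ✗
— 1 world.
For []~(p | q | p):
w0: no successors, so []~(p | q | p) holds vacuously. ✓
w1: successors {w0, w1, w2}; ~(p | q | p) there: w0:F, w1:F, w2:F. ✗
w2: no successors, so []~(p | q | p) holds vacuously. ✓
— 2 worlds.

1 and 2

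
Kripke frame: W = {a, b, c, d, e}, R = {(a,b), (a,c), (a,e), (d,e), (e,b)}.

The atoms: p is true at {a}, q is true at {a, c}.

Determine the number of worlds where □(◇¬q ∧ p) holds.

a: successors {b, c, e}; ◇¬q ∧ p there: b:F, c:F, e:F. ✗
b: no successors, so □(◇¬q ∧ p) holds vacuously. ✓
c: no successors, so □(◇¬q ∧ p) holds vacuously. ✓
d: successors {e}; ◇¬q ∧ p there: e:F. ✗
e: successors {b}; ◇¬q ∧ p there: b:F. ✗
Satisfying worlds: {b, c}.

2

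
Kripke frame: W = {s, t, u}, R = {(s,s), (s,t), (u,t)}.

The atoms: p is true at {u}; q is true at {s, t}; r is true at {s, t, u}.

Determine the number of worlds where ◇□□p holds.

s: successors {s, t}; □□p there: s:F, t:T. ✓
t: no successors, so ◇□□p fails. ✗
u: successors {t}; □□p there: t:T. ✓
Satisfying worlds: {s, u}.

2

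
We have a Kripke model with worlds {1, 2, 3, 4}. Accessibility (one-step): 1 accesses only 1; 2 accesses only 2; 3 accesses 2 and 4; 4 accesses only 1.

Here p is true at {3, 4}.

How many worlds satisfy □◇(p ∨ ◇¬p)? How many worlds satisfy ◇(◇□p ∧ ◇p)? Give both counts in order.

For □◇(p ∨ ◇¬p):
1: successors {1}; ◇(p ∨ ◇¬p) there: 1:T. ✓
2: successors {2}; ◇(p ∨ ◇¬p) there: 2:T. ✓
3: successors {2, 4}; ◇(p ∨ ◇¬p) there: 2:T, 4:T. ✓
4: successors {1}; ◇(p ∨ ◇¬p) there: 1:T. ✓
— 4 worlds.
For ◇(◇□p ∧ ◇p):
1: successors {1}; ◇□p ∧ ◇p there: 1:F. ✗
2: successors {2}; ◇□p ∧ ◇p there: 2:F. ✗
3: successors {2, 4}; ◇□p ∧ ◇p there: 2:F, 4:F. ✗
4: successors {1}; ◇□p ∧ ◇p there: 1:F. ✗
— 0 worlds.

4 and 0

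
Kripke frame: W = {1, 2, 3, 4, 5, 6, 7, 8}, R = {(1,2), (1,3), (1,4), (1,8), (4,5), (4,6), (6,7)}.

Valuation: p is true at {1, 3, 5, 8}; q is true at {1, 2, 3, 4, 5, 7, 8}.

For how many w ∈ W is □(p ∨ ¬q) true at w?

1: successors {2, 3, 4, 8}; p ∨ ¬q there: 2:F, 3:T, 4:F, 8:T. ✗
2: no successors, so □(p ∨ ¬q) holds vacuously. ✓
3: no successors, so □(p ∨ ¬q) holds vacuously. ✓
4: successors {5, 6}; p ∨ ¬q there: 5:T, 6:T. ✓
5: no successors, so □(p ∨ ¬q) holds vacuously. ✓
6: successors {7}; p ∨ ¬q there: 7:F. ✗
7: no successors, so □(p ∨ ¬q) holds vacuously. ✓
8: no successors, so □(p ∨ ¬q) holds vacuously. ✓
Satisfying worlds: {2, 3, 4, 5, 7, 8}.

6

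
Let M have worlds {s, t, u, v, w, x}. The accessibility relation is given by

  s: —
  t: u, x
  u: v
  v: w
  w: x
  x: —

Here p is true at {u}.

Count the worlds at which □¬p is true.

5

s: no successors, so □¬p holds vacuously. ✓
t: successors {u, x}; ¬p there: u:F, x:T. ✗
u: successors {v}; ¬p there: v:T. ✓
v: successors {w}; ¬p there: w:T. ✓
w: successors {x}; ¬p there: x:T. ✓
x: no successors, so □¬p holds vacuously. ✓
Satisfying worlds: {s, u, v, w, x}.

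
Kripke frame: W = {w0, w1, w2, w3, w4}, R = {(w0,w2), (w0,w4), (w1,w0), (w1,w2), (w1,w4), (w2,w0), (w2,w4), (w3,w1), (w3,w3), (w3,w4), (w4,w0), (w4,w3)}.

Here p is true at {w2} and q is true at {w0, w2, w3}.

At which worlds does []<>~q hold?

w0: successors {w2, w4}; <>~q there: w2:T, w4:F. ✗
w1: successors {w0, w2, w4}; <>~q there: w0:T, w2:T, w4:F. ✗
w2: successors {w0, w4}; <>~q there: w0:T, w4:F. ✗
w3: successors {w1, w3, w4}; <>~q there: w1:T, w3:T, w4:F. ✗
w4: successors {w0, w3}; <>~q there: w0:T, w3:T. ✓

{w4}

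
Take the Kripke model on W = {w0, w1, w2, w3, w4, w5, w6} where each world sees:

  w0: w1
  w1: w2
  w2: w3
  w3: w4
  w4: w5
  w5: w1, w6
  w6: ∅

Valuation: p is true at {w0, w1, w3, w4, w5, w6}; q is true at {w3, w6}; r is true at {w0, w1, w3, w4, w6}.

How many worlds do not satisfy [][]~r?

w0: successors {w1}; []~r there: w1:T. ✓
w1: successors {w2}; []~r there: w2:F. ✗
w2: successors {w3}; []~r there: w3:F. ✗
w3: successors {w4}; []~r there: w4:T. ✓
w4: successors {w5}; []~r there: w5:F. ✗
w5: successors {w1, w6}; []~r there: w1:T, w6:T. ✓
w6: no successors, so [][]~r holds vacuously. ✓
Satisfying worlds: {w0, w3, w5, w6}.
So [][]~r fails at the other 3 worlds.

3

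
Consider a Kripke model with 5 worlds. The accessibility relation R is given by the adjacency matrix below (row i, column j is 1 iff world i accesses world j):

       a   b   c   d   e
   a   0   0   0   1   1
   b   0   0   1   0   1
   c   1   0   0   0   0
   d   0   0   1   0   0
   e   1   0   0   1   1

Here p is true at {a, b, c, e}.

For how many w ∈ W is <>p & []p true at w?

3

a: <>p is T, []p is F. ✗
b: <>p is T, []p is T. ✓
c: <>p is T, []p is T. ✓
d: <>p is T, []p is T. ✓
e: <>p is T, []p is F. ✗
Satisfying worlds: {b, c, d}.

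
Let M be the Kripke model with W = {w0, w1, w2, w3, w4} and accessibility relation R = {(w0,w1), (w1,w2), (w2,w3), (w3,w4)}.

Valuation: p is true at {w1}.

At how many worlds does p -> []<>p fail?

1

w0: p is F, []<>p is F. ✓
w1: p is T, []<>p is F. ✗
w2: p is F, []<>p is F. ✓
w3: p is F, []<>p is F. ✓
w4: p is F, []<>p is T. ✓
Satisfying worlds: {w0, w2, w3, w4}.
So p -> []<>p fails at the other 1 world.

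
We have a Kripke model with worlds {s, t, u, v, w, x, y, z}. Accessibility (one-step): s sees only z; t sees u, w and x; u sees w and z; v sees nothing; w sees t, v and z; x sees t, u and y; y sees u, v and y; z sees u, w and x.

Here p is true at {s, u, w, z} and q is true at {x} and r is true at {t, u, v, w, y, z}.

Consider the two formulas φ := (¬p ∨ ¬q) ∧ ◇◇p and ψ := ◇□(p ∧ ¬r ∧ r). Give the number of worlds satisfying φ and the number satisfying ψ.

7 and 2

For (¬p ∨ ¬q) ∧ ◇◇p:
s: ¬p ∨ ¬q is T, ◇◇p is T. ✓
t: ¬p ∨ ¬q is T, ◇◇p is T. ✓
u: ¬p ∨ ¬q is T, ◇◇p is T. ✓
v: ¬p ∨ ¬q is T, ◇◇p is F. ✗
w: ¬p ∨ ¬q is T, ◇◇p is T. ✓
x: ¬p ∨ ¬q is T, ◇◇p is T. ✓
y: ¬p ∨ ¬q is T, ◇◇p is T. ✓
z: ¬p ∨ ¬q is T, ◇◇p is T. ✓
— 7 worlds.
For ◇□(p ∧ ¬r ∧ r):
s: successors {z}; □(p ∧ ¬r ∧ r) there: z:F. ✗
t: successors {u, w, x}; □(p ∧ ¬r ∧ r) there: u:F, w:F, x:F. ✗
u: successors {w, z}; □(p ∧ ¬r ∧ r) there: w:F, z:F. ✗
v: no successors, so ◇□(p ∧ ¬r ∧ r) fails. ✗
w: successors {t, v, z}; □(p ∧ ¬r ∧ r) there: t:F, v:T, z:F. ✓
x: successors {t, u, y}; □(p ∧ ¬r ∧ r) there: t:F, u:F, y:F. ✗
y: successors {u, v, y}; □(p ∧ ¬r ∧ r) there: u:F, v:T, y:F. ✓
z: successors {u, w, x}; □(p ∧ ¬r ∧ r) there: u:F, w:F, x:F. ✗
— 2 worlds.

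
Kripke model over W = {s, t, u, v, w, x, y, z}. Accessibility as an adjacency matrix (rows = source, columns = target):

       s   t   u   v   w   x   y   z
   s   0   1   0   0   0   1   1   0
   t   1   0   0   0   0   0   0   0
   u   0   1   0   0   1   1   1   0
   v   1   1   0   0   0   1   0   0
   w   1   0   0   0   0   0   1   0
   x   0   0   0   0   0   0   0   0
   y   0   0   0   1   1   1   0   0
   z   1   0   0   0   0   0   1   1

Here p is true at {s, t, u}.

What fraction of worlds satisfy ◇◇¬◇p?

7/8

s: successors {t, x, y}; ◇¬◇p there: t:F, x:F, y:T. ✓
t: successors {s}; ◇¬◇p there: s:T. ✓
u: successors {t, w, x, y}; ◇¬◇p there: t:F, w:T, x:F, y:T. ✓
v: successors {s, t, x}; ◇¬◇p there: s:T, t:F, x:F. ✓
w: successors {s, y}; ◇¬◇p there: s:T, y:T. ✓
x: no successors, so ◇◇¬◇p fails. ✗
y: successors {v, w, x}; ◇¬◇p there: v:T, w:T, x:F. ✓
z: successors {s, y, z}; ◇¬◇p there: s:T, y:T, z:T. ✓
That's 7 of 8 worlds, so 7/8.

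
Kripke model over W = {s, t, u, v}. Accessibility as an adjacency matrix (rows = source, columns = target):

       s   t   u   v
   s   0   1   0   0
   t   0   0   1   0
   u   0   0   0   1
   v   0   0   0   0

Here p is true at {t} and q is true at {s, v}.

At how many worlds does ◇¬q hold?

2

s: successors {t}; ¬q there: t:T. ✓
t: successors {u}; ¬q there: u:T. ✓
u: successors {v}; ¬q there: v:F. ✗
v: no successors, so ◇¬q fails. ✗
Satisfying worlds: {s, t}.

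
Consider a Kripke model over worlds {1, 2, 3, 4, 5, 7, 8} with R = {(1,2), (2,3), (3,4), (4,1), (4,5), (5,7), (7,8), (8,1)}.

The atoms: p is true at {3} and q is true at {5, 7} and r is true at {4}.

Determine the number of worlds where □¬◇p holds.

6

1: successors {2}; ¬◇p there: 2:F. ✗
2: successors {3}; ¬◇p there: 3:T. ✓
3: successors {4}; ¬◇p there: 4:T. ✓
4: successors {1, 5}; ¬◇p there: 1:T, 5:T. ✓
5: successors {7}; ¬◇p there: 7:T. ✓
7: successors {8}; ¬◇p there: 8:T. ✓
8: successors {1}; ¬◇p there: 1:T. ✓
Satisfying worlds: {2, 3, 4, 5, 7, 8}.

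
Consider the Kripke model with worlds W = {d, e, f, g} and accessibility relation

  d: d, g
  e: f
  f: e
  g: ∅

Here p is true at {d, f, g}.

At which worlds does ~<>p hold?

d: <>p is T. ✗
e: <>p is T. ✗
f: <>p is F. ✓
g: <>p is F. ✓

{f, g}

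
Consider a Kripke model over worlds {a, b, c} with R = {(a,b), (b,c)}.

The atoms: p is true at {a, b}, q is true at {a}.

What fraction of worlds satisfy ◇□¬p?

2/3

a: successors {b}; □¬p there: b:T. ✓
b: successors {c}; □¬p there: c:T. ✓
c: no successors, so ◇□¬p fails. ✗
That's 2 of 3 worlds, so 2/3.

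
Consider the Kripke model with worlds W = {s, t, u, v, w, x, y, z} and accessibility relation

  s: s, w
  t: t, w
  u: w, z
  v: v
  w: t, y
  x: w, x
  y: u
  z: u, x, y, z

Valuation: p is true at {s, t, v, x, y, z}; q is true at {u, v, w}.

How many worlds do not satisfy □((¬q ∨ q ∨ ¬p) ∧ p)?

6

s: successors {s, w}; (¬q ∨ q ∨ ¬p) ∧ p there: s:T, w:F. ✗
t: successors {t, w}; (¬q ∨ q ∨ ¬p) ∧ p there: t:T, w:F. ✗
u: successors {w, z}; (¬q ∨ q ∨ ¬p) ∧ p there: w:F, z:T. ✗
v: successors {v}; (¬q ∨ q ∨ ¬p) ∧ p there: v:T. ✓
w: successors {t, y}; (¬q ∨ q ∨ ¬p) ∧ p there: t:T, y:T. ✓
x: successors {w, x}; (¬q ∨ q ∨ ¬p) ∧ p there: w:F, x:T. ✗
y: successors {u}; (¬q ∨ q ∨ ¬p) ∧ p there: u:F. ✗
z: successors {u, x, y, z}; (¬q ∨ q ∨ ¬p) ∧ p there: u:F, x:T, y:T, z:T. ✗
Satisfying worlds: {v, w}.
So □((¬q ∨ q ∨ ¬p) ∧ p) fails at the other 6 worlds.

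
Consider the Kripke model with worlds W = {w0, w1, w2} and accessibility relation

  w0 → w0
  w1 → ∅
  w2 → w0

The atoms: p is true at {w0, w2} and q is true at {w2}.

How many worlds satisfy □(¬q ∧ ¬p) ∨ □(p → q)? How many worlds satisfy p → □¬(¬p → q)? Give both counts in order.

For □(¬q ∧ ¬p) ∨ □(p → q):
w0: □(¬q ∧ ¬p) is F, □(p → q) is F. ✗
w1: □(¬q ∧ ¬p) is T, □(p → q) is T. ✓
w2: □(¬q ∧ ¬p) is F, □(p → q) is F. ✗
— 1 world.
For p → □¬(¬p → q):
w0: p is T, □¬(¬p → q) is F. ✗
w1: p is F, □¬(¬p → q) is T. ✓
w2: p is T, □¬(¬p → q) is F. ✗
— 1 world.

1 and 1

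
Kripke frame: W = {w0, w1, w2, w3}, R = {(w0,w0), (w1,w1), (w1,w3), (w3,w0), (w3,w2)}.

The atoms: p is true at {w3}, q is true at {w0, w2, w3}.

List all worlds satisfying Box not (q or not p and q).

{w2}

w0: successors {w0}; not (q or not p and q) there: w0:F. ✗
w1: successors {w1, w3}; not (q or not p and q) there: w1:T, w3:F. ✗
w2: no successors, so Box not (q or not p and q) holds vacuously. ✓
w3: successors {w0, w2}; not (q or not p and q) there: w0:F, w2:F. ✗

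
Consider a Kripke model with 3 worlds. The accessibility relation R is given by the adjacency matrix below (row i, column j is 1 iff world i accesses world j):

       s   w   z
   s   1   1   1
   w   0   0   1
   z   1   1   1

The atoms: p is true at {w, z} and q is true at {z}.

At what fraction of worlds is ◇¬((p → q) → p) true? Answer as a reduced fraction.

s: successors {s, w, z}; ¬((p → q) → p) there: s:T, w:F, z:F. ✓
w: successors {z}; ¬((p → q) → p) there: z:F. ✗
z: successors {s, w, z}; ¬((p → q) → p) there: s:T, w:F, z:F. ✓
That's 2 of 3 worlds, so 2/3.

2/3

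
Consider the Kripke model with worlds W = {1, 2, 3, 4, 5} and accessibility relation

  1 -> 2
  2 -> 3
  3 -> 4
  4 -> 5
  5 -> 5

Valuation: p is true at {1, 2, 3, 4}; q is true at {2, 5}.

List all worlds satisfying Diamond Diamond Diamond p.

1: successors {2}; Diamond Diamond p there: 2:T. ✓
2: successors {3}; Diamond Diamond p there: 3:F. ✗
3: successors {4}; Diamond Diamond p there: 4:F. ✗
4: successors {5}; Diamond Diamond p there: 5:F. ✗
5: successors {5}; Diamond Diamond p there: 5:F. ✗

{1}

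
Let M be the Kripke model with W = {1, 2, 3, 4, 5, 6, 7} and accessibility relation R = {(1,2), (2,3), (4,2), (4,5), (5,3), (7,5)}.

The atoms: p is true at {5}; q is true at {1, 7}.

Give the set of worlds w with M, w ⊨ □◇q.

1: successors {2}; ◇q there: 2:F. ✗
2: successors {3}; ◇q there: 3:F. ✗
3: no successors, so □◇q holds vacuously. ✓
4: successors {2, 5}; ◇q there: 2:F, 5:F. ✗
5: successors {3}; ◇q there: 3:F. ✗
6: no successors, so □◇q holds vacuously. ✓
7: successors {5}; ◇q there: 5:F. ✗

{3, 6}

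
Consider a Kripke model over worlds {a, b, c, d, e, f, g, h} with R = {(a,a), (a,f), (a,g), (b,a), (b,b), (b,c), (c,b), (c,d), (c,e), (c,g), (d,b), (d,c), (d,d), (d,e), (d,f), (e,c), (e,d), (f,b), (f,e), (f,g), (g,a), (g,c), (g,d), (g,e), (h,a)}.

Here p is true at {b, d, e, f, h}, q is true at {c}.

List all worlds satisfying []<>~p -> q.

{c}

a: []<>~p is T, q is F. ✗
b: []<>~p is T, q is F. ✗
c: []<>~p is T, q is T. ✓
d: []<>~p is T, q is F. ✗
e: []<>~p is T, q is F. ✗
f: []<>~p is T, q is F. ✗
g: []<>~p is T, q is F. ✗
h: []<>~p is T, q is F. ✗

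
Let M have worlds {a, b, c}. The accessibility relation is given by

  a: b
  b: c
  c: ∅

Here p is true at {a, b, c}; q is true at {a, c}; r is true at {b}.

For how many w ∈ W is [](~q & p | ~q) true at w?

a: successors {b}; ~q & p | ~q there: b:T. ✓
b: successors {c}; ~q & p | ~q there: c:F. ✗
c: no successors, so [](~q & p | ~q) holds vacuously. ✓
Satisfying worlds: {a, c}.

2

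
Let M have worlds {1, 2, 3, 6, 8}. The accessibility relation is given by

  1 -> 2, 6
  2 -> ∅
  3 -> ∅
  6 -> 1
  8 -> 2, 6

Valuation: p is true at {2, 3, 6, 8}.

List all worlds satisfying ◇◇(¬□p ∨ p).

1: successors {2, 6}; ◇(¬□p ∨ p) there: 2:F, 6:F. ✗
2: no successors, so ◇◇(¬□p ∨ p) fails. ✗
3: no successors, so ◇◇(¬□p ∨ p) fails. ✗
6: successors {1}; ◇(¬□p ∨ p) there: 1:T. ✓
8: successors {2, 6}; ◇(¬□p ∨ p) there: 2:F, 6:F. ✗

{6}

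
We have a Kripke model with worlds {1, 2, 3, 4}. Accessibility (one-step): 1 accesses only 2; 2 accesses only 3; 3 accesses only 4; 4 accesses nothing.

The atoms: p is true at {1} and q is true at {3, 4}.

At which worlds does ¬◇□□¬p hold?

1: ◇□□¬p is T. ✗
2: ◇□□¬p is T. ✗
3: ◇□□¬p is T. ✗
4: ◇□□¬p is F. ✓

{4}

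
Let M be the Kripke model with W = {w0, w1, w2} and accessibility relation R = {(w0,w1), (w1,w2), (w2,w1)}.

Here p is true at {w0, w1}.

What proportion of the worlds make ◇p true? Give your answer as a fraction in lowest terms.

w0: successors {w1}; p there: w1:T. ✓
w1: successors {w2}; p there: w2:F. ✗
w2: successors {w1}; p there: w1:T. ✓
That's 2 of 3 worlds, so 2/3.

2/3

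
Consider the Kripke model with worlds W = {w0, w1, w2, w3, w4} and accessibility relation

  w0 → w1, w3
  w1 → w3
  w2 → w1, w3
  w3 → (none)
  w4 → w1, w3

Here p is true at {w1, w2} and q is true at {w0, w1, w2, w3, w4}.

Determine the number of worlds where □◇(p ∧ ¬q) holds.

w0: successors {w1, w3}; ◇(p ∧ ¬q) there: w1:F, w3:F. ✗
w1: successors {w3}; ◇(p ∧ ¬q) there: w3:F. ✗
w2: successors {w1, w3}; ◇(p ∧ ¬q) there: w1:F, w3:F. ✗
w3: no successors, so □◇(p ∧ ¬q) holds vacuously. ✓
w4: successors {w1, w3}; ◇(p ∧ ¬q) there: w1:F, w3:F. ✗
Satisfying worlds: {w3}.

1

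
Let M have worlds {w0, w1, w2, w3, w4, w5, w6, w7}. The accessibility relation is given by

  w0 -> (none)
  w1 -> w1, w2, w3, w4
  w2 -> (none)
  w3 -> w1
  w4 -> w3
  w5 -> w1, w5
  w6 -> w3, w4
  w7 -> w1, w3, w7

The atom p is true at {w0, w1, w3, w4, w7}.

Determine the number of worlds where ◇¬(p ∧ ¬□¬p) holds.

2

w0: no successors, so ◇¬(p ∧ ¬□¬p) fails. ✗
w1: successors {w1, w2, w3, w4}; ¬(p ∧ ¬□¬p) there: w1:F, w2:T, w3:F, w4:F. ✓
w2: no successors, so ◇¬(p ∧ ¬□¬p) fails. ✗
w3: successors {w1}; ¬(p ∧ ¬□¬p) there: w1:F. ✗
w4: successors {w3}; ¬(p ∧ ¬□¬p) there: w3:F. ✗
w5: successors {w1, w5}; ¬(p ∧ ¬□¬p) there: w1:F, w5:T. ✓
w6: successors {w3, w4}; ¬(p ∧ ¬□¬p) there: w3:F, w4:F. ✗
w7: successors {w1, w3, w7}; ¬(p ∧ ¬□¬p) there: w1:F, w3:F, w7:F. ✗
Satisfying worlds: {w1, w5}.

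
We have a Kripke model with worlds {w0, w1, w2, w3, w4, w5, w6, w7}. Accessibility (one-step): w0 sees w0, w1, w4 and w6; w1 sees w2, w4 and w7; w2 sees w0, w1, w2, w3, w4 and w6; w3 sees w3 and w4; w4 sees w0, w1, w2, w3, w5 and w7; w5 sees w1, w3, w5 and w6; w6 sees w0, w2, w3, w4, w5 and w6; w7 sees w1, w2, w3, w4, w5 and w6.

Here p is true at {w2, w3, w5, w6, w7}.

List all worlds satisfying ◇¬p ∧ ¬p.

w0: ◇¬p is T, ¬p is T. ✓
w1: ◇¬p is T, ¬p is T. ✓
w2: ◇¬p is T, ¬p is F. ✗
w3: ◇¬p is T, ¬p is F. ✗
w4: ◇¬p is T, ¬p is T. ✓
w5: ◇¬p is T, ¬p is F. ✗
w6: ◇¬p is T, ¬p is F. ✗
w7: ◇¬p is T, ¬p is F. ✗

{w0, w1, w4}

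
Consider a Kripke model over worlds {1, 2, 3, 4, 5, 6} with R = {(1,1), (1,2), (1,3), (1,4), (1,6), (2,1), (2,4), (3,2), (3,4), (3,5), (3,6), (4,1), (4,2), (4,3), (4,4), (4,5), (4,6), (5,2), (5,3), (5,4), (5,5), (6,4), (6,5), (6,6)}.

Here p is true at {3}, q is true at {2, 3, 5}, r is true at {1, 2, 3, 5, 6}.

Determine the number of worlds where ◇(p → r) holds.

6

1: successors {1, 2, 3, 4, 6}; p → r there: 1:T, 2:T, 3:T, 4:T, 6:T. ✓
2: successors {1, 4}; p → r there: 1:T, 4:T. ✓
3: successors {2, 4, 5, 6}; p → r there: 2:T, 4:T, 5:T, 6:T. ✓
4: successors {1, 2, 3, 4, 5, 6}; p → r there: 1:T, 2:T, 3:T, 4:T, 5:T, 6:T. ✓
5: successors {2, 3, 4, 5}; p → r there: 2:T, 3:T, 4:T, 5:T. ✓
6: successors {4, 5, 6}; p → r there: 4:T, 5:T, 6:T. ✓
Satisfying worlds: {1, 2, 3, 4, 5, 6}.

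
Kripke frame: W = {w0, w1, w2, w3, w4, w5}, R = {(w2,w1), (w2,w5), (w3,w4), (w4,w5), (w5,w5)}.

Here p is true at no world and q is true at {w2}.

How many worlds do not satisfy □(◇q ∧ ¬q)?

w0: no successors, so □(◇q ∧ ¬q) holds vacuously. ✓
w1: no successors, so □(◇q ∧ ¬q) holds vacuously. ✓
w2: successors {w1, w5}; ◇q ∧ ¬q there: w1:F, w5:F. ✗
w3: successors {w4}; ◇q ∧ ¬q there: w4:F. ✗
w4: successors {w5}; ◇q ∧ ¬q there: w5:F. ✗
w5: successors {w5}; ◇q ∧ ¬q there: w5:F. ✗
Satisfying worlds: {w0, w1}.
So □(◇q ∧ ¬q) fails at the other 4 worlds.

4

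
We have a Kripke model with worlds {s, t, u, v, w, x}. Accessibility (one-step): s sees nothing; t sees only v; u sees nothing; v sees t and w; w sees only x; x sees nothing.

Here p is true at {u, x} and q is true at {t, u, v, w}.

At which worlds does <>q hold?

s: no successors, so <>q fails. ✗
t: successors {v}; q there: v:T. ✓
u: no successors, so <>q fails. ✗
v: successors {t, w}; q there: t:T, w:T. ✓
w: successors {x}; q there: x:F. ✗
x: no successors, so <>q fails. ✗

{t, v}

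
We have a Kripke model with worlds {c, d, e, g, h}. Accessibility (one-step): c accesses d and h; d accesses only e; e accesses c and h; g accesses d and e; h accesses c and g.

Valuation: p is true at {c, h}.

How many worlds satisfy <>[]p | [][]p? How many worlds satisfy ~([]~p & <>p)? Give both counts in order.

For <>[]p | [][]p:
c: <>[]p is F, [][]p is F. ✗
d: <>[]p is T, [][]p is T. ✓
e: <>[]p is F, [][]p is F. ✗
g: <>[]p is T, [][]p is F. ✓
h: <>[]p is F, [][]p is F. ✗
— 2 worlds.
For ~([]~p & <>p):
c: []~p & <>p is F. ✓
d: []~p & <>p is F. ✓
e: []~p & <>p is F. ✓
g: []~p & <>p is F. ✓
h: []~p & <>p is F. ✓
— 5 worlds.

2 and 5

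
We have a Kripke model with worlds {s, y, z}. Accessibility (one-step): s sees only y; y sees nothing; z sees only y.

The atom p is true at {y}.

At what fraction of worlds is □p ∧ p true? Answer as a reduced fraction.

s: □p is T, p is F. ✗
y: □p is T, p is T. ✓
z: □p is T, p is F. ✗
That's 1 of 3 worlds, so 1/3.

1/3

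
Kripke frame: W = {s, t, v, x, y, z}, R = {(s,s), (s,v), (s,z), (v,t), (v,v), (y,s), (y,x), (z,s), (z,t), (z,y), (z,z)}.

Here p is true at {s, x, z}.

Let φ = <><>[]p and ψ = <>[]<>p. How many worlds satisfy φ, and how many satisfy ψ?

3 and 3

For <><>[]p:
s: successors {s, v, z}; <>[]p there: s:F, v:T, z:T. ✓
t: no successors, so <><>[]p fails. ✗
v: successors {t, v}; <>[]p there: t:F, v:T. ✓
x: no successors, so <><>[]p fails. ✗
y: successors {s, x}; <>[]p there: s:F, x:F. ✗
z: successors {s, t, y, z}; <>[]p there: s:F, t:F, y:T, z:T. ✓
— 3 worlds.
For <>[]<>p:
s: successors {s, v, z}; []<>p there: s:F, v:F, z:F. ✗
t: no successors, so <>[]<>p fails. ✗
v: successors {t, v}; []<>p there: t:T, v:F. ✓
x: no successors, so <>[]<>p fails. ✗
y: successors {s, x}; []<>p there: s:F, x:T. ✓
z: successors {s, t, y, z}; []<>p there: s:F, t:T, y:F, z:F. ✓
— 3 worlds.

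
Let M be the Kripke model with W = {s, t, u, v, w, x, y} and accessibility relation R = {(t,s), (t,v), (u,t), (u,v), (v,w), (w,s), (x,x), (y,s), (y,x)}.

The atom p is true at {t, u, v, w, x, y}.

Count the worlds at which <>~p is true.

s: no successors, so <>~p fails. ✗
t: successors {s, v}; ~p there: s:T, v:F. ✓
u: successors {t, v}; ~p there: t:F, v:F. ✗
v: successors {w}; ~p there: w:F. ✗
w: successors {s}; ~p there: s:T. ✓
x: successors {x}; ~p there: x:F. ✗
y: successors {s, x}; ~p there: s:T, x:F. ✓
Satisfying worlds: {t, w, y}.

3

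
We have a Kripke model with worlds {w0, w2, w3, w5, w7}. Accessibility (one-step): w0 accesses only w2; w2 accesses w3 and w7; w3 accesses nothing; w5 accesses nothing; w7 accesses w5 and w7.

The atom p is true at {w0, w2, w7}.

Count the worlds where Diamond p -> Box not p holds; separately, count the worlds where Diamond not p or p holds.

For Diamond p -> Box not p:
w0: Diamond p is T, Box not p is F. ✗
w2: Diamond p is T, Box not p is F. ✗
w3: Diamond p is F, Box not p is T. ✓
w5: Diamond p is F, Box not p is T. ✓
w7: Diamond p is T, Box not p is F. ✗
— 2 worlds.
For Diamond not p or p:
w0: Diamond not p is F, p is T. ✓
w2: Diamond not p is T, p is T. ✓
w3: Diamond not p is F, p is F. ✗
w5: Diamond not p is F, p is F. ✗
w7: Diamond not p is T, p is T. ✓
— 3 worlds.

2 and 3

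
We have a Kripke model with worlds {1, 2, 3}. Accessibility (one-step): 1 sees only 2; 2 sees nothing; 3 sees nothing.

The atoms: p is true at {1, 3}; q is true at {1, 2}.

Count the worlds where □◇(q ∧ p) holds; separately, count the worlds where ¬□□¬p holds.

2 and 0

For □◇(q ∧ p):
1: successors {2}; ◇(q ∧ p) there: 2:F. ✗
2: no successors, so □◇(q ∧ p) holds vacuously. ✓
3: no successors, so □◇(q ∧ p) holds vacuously. ✓
— 2 worlds.
For ¬□□¬p:
1: □□¬p is T. ✗
2: □□¬p is T. ✗
3: □□¬p is T. ✗
— 0 worlds.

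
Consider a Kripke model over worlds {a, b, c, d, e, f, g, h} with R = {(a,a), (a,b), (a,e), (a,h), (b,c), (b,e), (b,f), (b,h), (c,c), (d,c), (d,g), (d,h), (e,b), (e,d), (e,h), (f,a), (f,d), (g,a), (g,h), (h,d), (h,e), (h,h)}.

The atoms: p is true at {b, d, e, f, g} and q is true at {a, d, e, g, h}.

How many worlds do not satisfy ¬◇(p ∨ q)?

a: ◇(p ∨ q) is T. ✗
b: ◇(p ∨ q) is T. ✗
c: ◇(p ∨ q) is F. ✓
d: ◇(p ∨ q) is T. ✗
e: ◇(p ∨ q) is T. ✗
f: ◇(p ∨ q) is T. ✗
g: ◇(p ∨ q) is T. ✗
h: ◇(p ∨ q) is T. ✗
Satisfying worlds: {c}.
So ¬◇(p ∨ q) fails at the other 7 worlds.

7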